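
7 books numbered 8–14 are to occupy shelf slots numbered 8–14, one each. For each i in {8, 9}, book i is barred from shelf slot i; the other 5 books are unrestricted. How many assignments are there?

Let Aᵢ (for i ∈ {8, 9}) be the placements that put book i in its forbidden shelf slot. Any j of these fix j positions, leaving (7−j)! ways to fill the rest, and there are C(2,j) ways to pick which j.
By inclusion–exclusion, the number of valid placements is Σ_{j=0}^{2} (−1)^j C(2,j)·(7−j)!.
Computing: 5040 − 1440 + 120 = 3720.

3720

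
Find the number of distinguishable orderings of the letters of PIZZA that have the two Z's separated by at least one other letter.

Total arrangements of PIZZA: 5!/(2!) = 60.
Arrangements with the Z's together: treat ZZ as one letter, giving (4)! = 24.
Subtracting, 60 − 24 = 36 arrangements keep the Z's apart.

36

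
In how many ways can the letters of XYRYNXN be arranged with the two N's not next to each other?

There are 7!/(2!·2!·2!) = 630 arrangements of XYRYNXN in total.
Arrangements with the N's together: treat NN as one letter, giving (6)!/(2!·2!) = 180.
Hence 630 − 180 = 450.

450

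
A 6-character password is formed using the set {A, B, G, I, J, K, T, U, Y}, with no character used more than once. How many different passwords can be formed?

Choose and order 6 of the 9 symbols: the first character has 9 options, the next 8, and so on down to 4.
That product is 9 × 8 × 7 × 6 × 5 × 4 = 60480.

60480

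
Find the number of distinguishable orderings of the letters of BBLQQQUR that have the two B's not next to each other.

Total arrangements of BBLQQQUR: 8!/(3!·2!) = 3360.
Arrangements with the B's together: treat BB as one letter, giving (7)!/(3!) = 840.
Hence 3360 − 840 = 2520.

2520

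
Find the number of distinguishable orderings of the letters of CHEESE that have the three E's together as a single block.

Treat the 3 copies of E as a single block. The multiset to arrange is then {EEE, C, H, S}, 4 items in all.
All 4 items are distinct, so there are (4)! = 24 arrangements.

24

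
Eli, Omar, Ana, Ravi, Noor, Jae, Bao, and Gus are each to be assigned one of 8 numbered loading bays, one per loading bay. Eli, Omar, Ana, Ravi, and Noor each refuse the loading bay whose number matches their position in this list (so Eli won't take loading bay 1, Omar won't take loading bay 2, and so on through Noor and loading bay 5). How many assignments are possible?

Let Aᵢ (for 1 ≤ i ≤ 5) be the placements that put person i in their forbidden loading bay. Any j of these fix j positions, leaving (8−j)! ways to fill the rest, and there are C(5,j) ways to pick which j.
By inclusion–exclusion, the number of valid placements is Σ_{j=0}^{5} (−1)^j C(5,j)·(8−j)!.
Computing: 40320 − 25200 + 7200 − 1200 + 120 − 6 = 21234.

21234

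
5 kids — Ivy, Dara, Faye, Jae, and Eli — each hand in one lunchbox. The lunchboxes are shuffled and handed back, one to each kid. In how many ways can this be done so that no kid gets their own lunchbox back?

44

This is the derangement count D_5: permutations of 5 items with no fixed point.
By inclusion–exclusion this is Σ_{j=0}^{5} (−1)^j C(5,j)·(5−j)!.
Computing: 120 − 120 + 60 − 20 + 5 − 1 = 44.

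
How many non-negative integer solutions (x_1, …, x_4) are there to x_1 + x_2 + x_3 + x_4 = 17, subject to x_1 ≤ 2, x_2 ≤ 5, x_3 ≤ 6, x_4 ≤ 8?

31

By stars and bars, unrestricted non-negative solutions to x_1+…+x_4 = 17 number C(17+3,3) = 1140.
Subtract solutions that violate a single cap (substitute x_i' = x_i − (cap_i+1)): x_1 ≥ 3 gives C(17,3) = 680; x_2 ≥ 6 gives C(14,3) = 364; x_3 ≥ 7 gives C(13,3) = 286; x_4 ≥ 9 gives C(11,3) = 165. Together 1495.
Add back pairs where two caps are both exceeded: 165 + 120 + 56 + 35 + 10 + 4 = 390.
Subtract triples: 4 + 0 + 0 + 0 = 4.
By inclusion–exclusion the count is 1140 − 1495 + 390 − 4 = 31.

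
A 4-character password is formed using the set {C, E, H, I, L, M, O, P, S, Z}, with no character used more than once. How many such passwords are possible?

Choose and order 4 of the 10 symbols: the first character has 10 options, the next 9, then 8, 7.
That product is 10 × 9 × 8 × 7 = 5040.

5040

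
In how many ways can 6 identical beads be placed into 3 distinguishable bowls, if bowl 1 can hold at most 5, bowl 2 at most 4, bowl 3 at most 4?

21

Ignoring the caps, the number of non-negative solutions to x_1+…+x_3 = 6 is C(8,2) = 28.
Subtract solutions that violate a single cap (substitute x_i' = x_i − (cap_i+1)): x_1 ≥ 6 gives C(2,2) = 1; x_2 ≥ 5 gives C(3,2) = 3; x_3 ≥ 5 gives C(3,2) = 3. Together 7.
No two caps can be exceeded simultaneously, so the pair terms are all 0.
By inclusion–exclusion the count is 28 − 7 + 0 = 21.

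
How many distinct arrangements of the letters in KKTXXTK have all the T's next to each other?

Treat the 2 copies of T as a single block. The multiset to arrange is then {TT, K, K, K, X, X}, 6 items in all.
That gives (6)!/(3!·2!) = 60 arrangements.

60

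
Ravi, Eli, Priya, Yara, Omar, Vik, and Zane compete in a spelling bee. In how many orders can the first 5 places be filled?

2520

This is an ordered selection of 5 from 7: P(7,5).
That gives 7 × 6 × 5 × 4 × 3 = 2520.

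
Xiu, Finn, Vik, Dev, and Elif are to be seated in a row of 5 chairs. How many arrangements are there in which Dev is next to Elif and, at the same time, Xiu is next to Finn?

24

Treat {Dev,Elif} as one block (2 orders) and {Xiu,Finn} as another (2 orders).
That leaves 3 units to arrange: 2 × 2 × 3! = 4 × 6 = 24.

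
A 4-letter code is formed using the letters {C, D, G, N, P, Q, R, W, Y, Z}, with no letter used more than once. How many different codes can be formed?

This is a permutation of 4 out of 10: P(10,4) = 10!/6!.
10 × 9 × 8 × 7 = 5040.

5040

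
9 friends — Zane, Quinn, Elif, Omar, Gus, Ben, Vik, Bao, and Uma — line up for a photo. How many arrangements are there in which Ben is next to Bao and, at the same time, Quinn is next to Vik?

Treat {Ben,Bao} as one block (2 orders) and {Quinn,Vik} as another (2 orders).
That leaves 7 units to arrange: 2 × 2 × 7! = 4 × 5040 = 20160.

20160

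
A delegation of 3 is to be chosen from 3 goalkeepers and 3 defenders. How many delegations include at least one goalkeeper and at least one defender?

Total 3-person selections from all 6: C(6,3) = 20.
Subtract selections that omit an entire group: no goalkeepers → C(3,3) = 1; no defenders → C(3,3) = 1.
Both groups omitted at once is impossible, so 20 − 2 = 18.

18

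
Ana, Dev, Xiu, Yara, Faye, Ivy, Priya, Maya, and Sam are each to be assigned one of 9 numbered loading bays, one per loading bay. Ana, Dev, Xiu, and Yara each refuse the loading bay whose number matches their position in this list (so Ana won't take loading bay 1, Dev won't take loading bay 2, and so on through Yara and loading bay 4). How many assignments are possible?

229080

Let Aᵢ (for 1 ≤ i ≤ 4) be the placements that put person i in their forbidden loading bay. Any j of these fix j positions, leaving (9−j)! ways to fill the rest, and there are C(4,j) ways to pick which j.
By inclusion–exclusion, the number of valid placements is Σ_{j=0}^{4} (−1)^j C(4,j)·(9−j)!.
Computing: 362880 − 161280 + 30240 − 2880 + 120 = 229080.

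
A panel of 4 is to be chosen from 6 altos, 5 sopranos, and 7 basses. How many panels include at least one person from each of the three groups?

1575

With no constraint there are C(18,4) = 3060 possible selections.
Selections missing a whole group: no altos → C(12,4) = 495; no sopranos → C(13,4) = 715; no basses → C(11,4) = 330.
Add back selections omitting two groups (i.e. drawn from a single group): C(6,4) + C(5,4) + C(7,4) = 55.
By inclusion–exclusion: 3060 − 1540 + 55 = 1575.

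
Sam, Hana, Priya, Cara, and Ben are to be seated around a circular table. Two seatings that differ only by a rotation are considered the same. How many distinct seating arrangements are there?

24

Seat Sam anywhere (absorbing the rotational symmetry), then permute the other 4: (4)! = 24.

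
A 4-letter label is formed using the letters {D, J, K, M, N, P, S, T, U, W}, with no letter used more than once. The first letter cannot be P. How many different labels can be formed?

The first letter has 10−1 = 9 choices (anything except P).
The remaining 3 letters are filled from the other 9 symbols without repetition: 9 × 8 × 7 = 504.
Total: 9 × 504 = 4536.

4536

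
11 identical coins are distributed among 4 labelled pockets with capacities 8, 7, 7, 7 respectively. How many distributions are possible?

294

Ignoring the caps, the number of non-negative solutions to x_1+…+x_4 = 11 is C(14,3) = 364.
Subtract solutions that violate a single cap (substitute x_i' = x_i − (cap_i+1)): x_1 ≥ 9 gives C(5,3) = 10; x_2 ≥ 8 gives C(6,3) = 20; x_3 ≥ 8 gives C(6,3) = 20; x_4 ≥ 8 gives C(6,3) = 20. Together 70.
No two caps can be exceeded simultaneously, so the pair terms are all 0.
By inclusion–exclusion the count is 364 − 70 + 0 = 294.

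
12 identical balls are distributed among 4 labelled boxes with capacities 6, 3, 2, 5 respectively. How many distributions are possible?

Ignoring the caps, the number of non-negative solutions to x_1+…+x_4 = 12 is C(15,3) = 455.
Subtract solutions that violate a single cap (substitute x_i' = x_i − (cap_i+1)): x_1 ≥ 7 gives C(8,3) = 56; x_2 ≥ 4 gives C(11,3) = 165; x_3 ≥ 3 gives C(12,3) = 220; x_4 ≥ 6 gives C(9,3) = 84. Together 525.
Add back pairs where two caps are both exceeded: 4 + 10 + 0 + 56 + 10 + 20 = 100.
By inclusion–exclusion the count is 455 − 525 + 100 = 30.

30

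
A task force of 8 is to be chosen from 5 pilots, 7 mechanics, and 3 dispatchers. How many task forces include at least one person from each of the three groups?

With no constraint there are C(15,8) = 6435 possible selections.
Selections missing a whole group: no pilots → C(10,8) = 45; no mechanics → C(8,8) = 1; no dispatchers → C(12,8) = 495.
Add back selections omitting two groups (i.e. drawn from a single group): C(5,8) + C(7,8) + C(3,8) = 0.
By inclusion–exclusion: 6435 − 541 + 0 = 5894.

5894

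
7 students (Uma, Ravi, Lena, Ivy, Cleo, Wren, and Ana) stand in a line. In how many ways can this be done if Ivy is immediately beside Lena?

1440

Treat {Ivy, Lena} as a single unit. There are 6 units to order, and the pair itself can be ordered 2 ways.
So the count is 2·(6)! = 1440.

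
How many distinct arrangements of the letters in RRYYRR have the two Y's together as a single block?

Treat the 2 copies of Y as a single block. The multiset to arrange is then {YY, R, R, R, R}, 5 items in all.
That gives (5)!/(4!) = 5 arrangements.

5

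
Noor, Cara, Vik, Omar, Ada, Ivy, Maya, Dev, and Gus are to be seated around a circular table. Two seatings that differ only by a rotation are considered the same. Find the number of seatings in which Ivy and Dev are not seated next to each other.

Without the restriction there are (8)! = 40320 seatings.
Those with Ivy next to Dev: fuse the pair into one unit and seat 8 units around a circle — 2·(7)! = 10080.
Subtracting, 40320 − 10080 = 30240.

30240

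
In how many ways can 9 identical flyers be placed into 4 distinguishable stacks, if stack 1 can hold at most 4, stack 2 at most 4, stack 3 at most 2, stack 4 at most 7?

70

By stars and bars, unrestricted non-negative solutions to x_1+…+x_4 = 9 number C(9+3,3) = 220.
Subtract solutions that violate a single cap (substitute x_i' = x_i − (cap_i+1)): x_1 ≥ 5 gives C(7,3) = 35; x_2 ≥ 5 gives C(7,3) = 35; x_3 ≥ 3 gives C(9,3) = 84; x_4 ≥ 8 gives C(4,3) = 4. Together 158.
Add back pairs where two caps are both exceeded: 0 + 4 + 0 + 4 + 0 + 0 = 8.
By inclusion–exclusion the count is 220 − 158 + 8 = 70.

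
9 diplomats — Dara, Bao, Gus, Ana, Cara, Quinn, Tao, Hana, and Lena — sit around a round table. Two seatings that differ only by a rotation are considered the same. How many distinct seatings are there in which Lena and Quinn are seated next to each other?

10080

Glue Lena and Quinn into a block (2 internal orders). Seating 8 units around a circle gives (7)! arrangements.
So 2 × (7)! = 2 × 5040 = 10080.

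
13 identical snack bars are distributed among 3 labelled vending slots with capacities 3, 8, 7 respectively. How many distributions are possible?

Ignoring the caps, the number of non-negative solutions to x_1+…+x_3 = 13 is C(15,2) = 105.
Subtract solutions that violate a single cap (substitute x_i' = x_i − (cap_i+1)): x_1 ≥ 4 gives C(11,2) = 55; x_2 ≥ 9 gives C(6,2) = 15; x_3 ≥ 8 gives C(7,2) = 21. Together 91.
Add back pairs where two caps are both exceeded: 1 + 3 + 0 = 4.
By inclusion–exclusion the count is 105 − 91 + 4 = 18.

18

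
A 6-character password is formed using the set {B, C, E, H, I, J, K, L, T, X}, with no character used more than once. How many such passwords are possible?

151200

With no repetition, fill the 6 characters in order: 10 choices, then 9, down to 5.
10 × 9 × 8 × 7 × 6 × 5 = 151200.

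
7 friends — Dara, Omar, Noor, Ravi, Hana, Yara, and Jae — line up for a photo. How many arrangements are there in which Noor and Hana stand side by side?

Glue Noor and Hana into one block (2 internal orders), leaving 6 units to arrange in a row.
That gives 2 × 6! = 2 × 720 = 1440.

1440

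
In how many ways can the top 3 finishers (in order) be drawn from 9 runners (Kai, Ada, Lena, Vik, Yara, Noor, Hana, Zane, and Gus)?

This is an ordered selection of 3 from 9: P(9,3).
That gives 9 × 8 × 7 = 504.

504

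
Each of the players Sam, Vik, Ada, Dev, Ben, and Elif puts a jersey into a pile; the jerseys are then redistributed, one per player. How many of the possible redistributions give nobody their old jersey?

265

Let Aᵢ be the assignments in which player i gets their old jersey. We want the size of the complement of A₁∪…∪A_6.
By inclusion–exclusion this is Σ_{j=0}^{6} (−1)^j C(6,j)·(6−j)!.
Computing: 720 − 720 + 360 − 120 + 30 − 6 + 1 = 265.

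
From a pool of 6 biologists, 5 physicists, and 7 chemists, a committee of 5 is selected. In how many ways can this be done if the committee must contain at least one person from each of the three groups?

With no constraint there are C(18,5) = 8568 possible selections.
Subtract selections that omit an entire group: no biologists → C(12,5) = 792; no physicists → C(13,5) = 1287; no chemists → C(11,5) = 462.
Add back selections omitting two groups (i.e. drawn from a single group): C(6,5) + C(5,5) + C(7,5) = 28.
By inclusion–exclusion: 8568 − 2541 + 28 = 6055.

6055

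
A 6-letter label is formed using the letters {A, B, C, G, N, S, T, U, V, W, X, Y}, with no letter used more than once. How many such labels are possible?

Choose and order 6 of the 12 symbols: the first letter has 12 options, the next 11, and so on down to 7.
That product is 12 × 11 × 10 × 9 × 8 × 7 = 665280.

665280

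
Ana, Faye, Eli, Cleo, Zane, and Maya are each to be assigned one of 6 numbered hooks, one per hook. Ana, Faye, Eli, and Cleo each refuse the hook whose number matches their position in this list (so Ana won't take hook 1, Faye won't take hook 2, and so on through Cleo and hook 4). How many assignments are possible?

Let Aᵢ (for 1 ≤ i ≤ 4) be the placements that put person i in their forbidden hook. Any j of these fix j positions, leaving (6−j)! ways to fill the rest, and there are C(4,j) ways to pick which j.
By inclusion–exclusion, the number of valid placements is Σ_{j=0}^{4} (−1)^j C(4,j)·(6−j)!.
Computing: 720 − 480 + 144 − 24 + 2 = 362.

362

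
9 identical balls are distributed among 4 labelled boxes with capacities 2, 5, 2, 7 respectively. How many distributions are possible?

50

Ignoring the caps, the number of non-negative solutions to x_1+…+x_4 = 9 is C(12,3) = 220.
Subtract solutions that violate a single cap (substitute x_i' = x_i − (cap_i+1)): x_1 ≥ 3 gives C(9,3) = 84; x_2 ≥ 6 gives C(6,3) = 20; x_3 ≥ 3 gives C(9,3) = 84; x_4 ≥ 8 gives C(4,3) = 4. Together 192.
Add back pairs where two caps are both exceeded: 1 + 20 + 0 + 1 + 0 + 0 = 22.
By inclusion–exclusion the count is 220 − 192 + 22 = 50.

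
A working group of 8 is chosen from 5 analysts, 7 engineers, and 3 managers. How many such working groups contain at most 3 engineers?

2605

Split by how many engineers are chosen (0 through 3).
Sum: C(7,0)·C(8,8) + C(7,1)·C(8,7) + C(7,2)·C(8,6) + C(7,3)·C(8,5) = 1 + 56 + 588 + 1960 = 2605.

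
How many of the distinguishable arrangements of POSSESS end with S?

With the last slot taken by S, it remains to arrange the other 6 letters (POSESS).
Those 6 letters have S appearing 3 times, giving (6)!/(3!) = 120.

120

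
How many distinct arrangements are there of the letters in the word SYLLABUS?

Letter multiplicities in SYLLABUS: A×1, B×1, L×2, S×2, U×1, Y×1.
The number of distinct arrangements is 8!/(2!·2!) = 40320/4 = 10080.

10080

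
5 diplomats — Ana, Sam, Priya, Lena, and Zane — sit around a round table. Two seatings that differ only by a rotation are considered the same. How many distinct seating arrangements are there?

Around a circle, 5 distinct people have 5!/5 = (4)! = 24 rotationally distinct seatings.

24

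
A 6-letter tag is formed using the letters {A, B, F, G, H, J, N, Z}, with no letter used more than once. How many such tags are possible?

This is a permutation of 6 out of 8: P(8,6) = 8!/2!.
That product is 8 × 7 × 6 × 5 × 4 × 3 = 20160.

20160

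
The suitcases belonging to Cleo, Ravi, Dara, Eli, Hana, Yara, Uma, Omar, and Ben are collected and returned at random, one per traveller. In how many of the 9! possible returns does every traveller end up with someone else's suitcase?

133496

This is the derangement count D_9: permutations of 9 items with no fixed point.
By inclusion–exclusion this is Σ_{j=0}^{9} (−1)^j C(9,j)·(9−j)!.
Computing: 362880 − 362880 + 181440 − 60480 + 15120 − 3024 + 504 − 72 + 9 − 1 = 133496.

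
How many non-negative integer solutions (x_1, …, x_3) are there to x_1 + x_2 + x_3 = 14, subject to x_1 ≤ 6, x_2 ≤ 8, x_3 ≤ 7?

35

Without the upper bounds there are C(16,2) = 120 ways to split 14 among 3 variables.
Subtract solutions that violate a single cap (substitute x_i' = x_i − (cap_i+1)): x_1 ≥ 7 gives C(9,2) = 36; x_2 ≥ 9 gives C(7,2) = 21; x_3 ≥ 8 gives C(8,2) = 28. Together 85.
No two caps can be exceeded simultaneously, so the pair terms are all 0.
By inclusion–exclusion the count is 120 − 85 + 0 = 35.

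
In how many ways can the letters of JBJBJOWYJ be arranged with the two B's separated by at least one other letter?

5880

Total arrangements of JBJBJOWYJ: 9!/(4!·2!) = 7560.
Arrangements with the B's together: treat BB as one letter, giving (8)!/(4!) = 1680.
Hence 7560 − 1680 = 5880.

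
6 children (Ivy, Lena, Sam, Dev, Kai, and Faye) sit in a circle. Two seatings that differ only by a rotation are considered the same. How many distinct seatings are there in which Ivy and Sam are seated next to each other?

48

Treat {Ivy, Sam} as one unit (2 internal orders) and seat the resulting 5 units around the table: (4)! circular arrangements.
So 2 × (4)! = 2 × 24 = 48.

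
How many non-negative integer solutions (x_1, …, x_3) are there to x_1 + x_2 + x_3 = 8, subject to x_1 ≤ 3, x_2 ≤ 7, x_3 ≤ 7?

28

Ignoring the caps, the number of non-negative solutions to x_1+…+x_3 = 8 is C(10,2) = 45.
Subtract solutions that violate a single cap (substitute x_i' = x_i − (cap_i+1)): x_1 ≥ 4 gives C(6,2) = 15; x_2 ≥ 8 gives C(2,2) = 1; x_3 ≥ 8 gives C(2,2) = 1. Together 17.
No two caps can be exceeded simultaneously, so the pair terms are all 0.
By inclusion–exclusion the count is 45 − 17 + 0 = 28.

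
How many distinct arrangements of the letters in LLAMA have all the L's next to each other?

Treat the 2 copies of L as a single block. The multiset to arrange is then {LL, A, A, M}, 4 items in all.
That gives (4)!/(2!) = 12 arrangements.

12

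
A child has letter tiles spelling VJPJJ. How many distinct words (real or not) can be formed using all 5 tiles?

Letter multiplicities in VJPJJ: J×3, P×1, V×1.
So there are 5! / (3!) = 20 distinguishable arrangements.

20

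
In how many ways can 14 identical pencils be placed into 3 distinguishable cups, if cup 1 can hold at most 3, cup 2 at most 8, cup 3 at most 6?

By stars and bars, unrestricted non-negative solutions to x_1+…+x_3 = 14 number C(14+2,2) = 120.
Subtract solutions that violate a single cap (substitute x_i' = x_i − (cap_i+1)): x_1 ≥ 4 gives C(12,2) = 66; x_2 ≥ 9 gives C(7,2) = 21; x_3 ≥ 7 gives C(9,2) = 36. Together 123.
Add back pairs where two caps are both exceeded: 3 + 10 + 0 = 13.
By inclusion–exclusion the count is 120 − 123 + 13 = 10.

10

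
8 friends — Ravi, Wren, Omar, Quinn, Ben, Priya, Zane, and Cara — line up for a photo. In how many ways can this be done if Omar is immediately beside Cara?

Place the 6 others and the Omar-Cara pair as 7 objects in a line; the pair has 2 internal arrangements.
That gives 2 × 7! = 2 × 5040 = 10080.

10080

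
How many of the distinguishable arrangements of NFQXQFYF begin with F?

Fix F in the first position and arrange the remaining 7 letters.
Those 7 letters have F appearing twice and Q appearing twice, giving (7)!/(2!·2!) = 1260.

1260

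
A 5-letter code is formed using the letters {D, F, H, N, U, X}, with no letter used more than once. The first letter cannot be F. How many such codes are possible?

The first letter has 6−1 = 5 choices (anything except F).
The remaining 4 letters are filled from the other 5 symbols without repetition: 5 × 4 × 3 × 2 = 120.
Total: 5 × 120 = 600.

600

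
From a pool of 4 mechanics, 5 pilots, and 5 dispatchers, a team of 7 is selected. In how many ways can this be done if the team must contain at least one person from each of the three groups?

3240

Unrestricted: C(14,7) = 3432 ways to pick any 7 of the 14.
Subtract selections that omit an entire group: no mechanics → C(10,7) = 120; no pilots → C(9,7) = 36; no dispatchers → C(9,7) = 36.
Add back selections omitting two groups (i.e. drawn from a single group): C(4,7) + C(5,7) + C(5,7) = 0.
By inclusion–exclusion: 3432 − 192 + 0 = 3240.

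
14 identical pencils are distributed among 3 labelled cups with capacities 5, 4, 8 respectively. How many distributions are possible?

Without the upper bounds there are C(16,2) = 120 ways to split 14 among 3 cups.
Subtract solutions that violate a single cap (substitute x_i' = x_i − (cap_i+1)): x_1 ≥ 6 gives C(10,2) = 45; x_2 ≥ 5 gives C(11,2) = 55; x_3 ≥ 9 gives C(7,2) = 21. Together 121.
Add back pairs where two caps are both exceeded: 10 + 0 + 1 = 11.
By inclusion–exclusion the count is 120 − 121 + 11 = 10.

10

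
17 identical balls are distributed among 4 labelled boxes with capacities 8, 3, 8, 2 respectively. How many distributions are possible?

30

Ignoring the caps, the number of non-negative solutions to x_1+…+x_4 = 17 is C(20,3) = 1140.
Subtract solutions that violate a single cap (substitute x_i' = x_i − (cap_i+1)): x_1 ≥ 9 gives C(11,3) = 165; x_2 ≥ 4 gives C(16,3) = 560; x_3 ≥ 9 gives C(11,3) = 165; x_4 ≥ 3 gives C(17,3) = 680. Together 1570.
Add back pairs where two caps are both exceeded: 35 + 0 + 56 + 35 + 286 + 56 = 468.
Subtract triples: 0 + 4 + 0 + 4 = 8.
By inclusion–exclusion the count is 1140 − 1570 + 468 − 8 = 30.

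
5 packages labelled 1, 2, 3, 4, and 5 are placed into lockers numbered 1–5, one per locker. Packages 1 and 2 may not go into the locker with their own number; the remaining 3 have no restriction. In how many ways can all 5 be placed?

78

Let Aᵢ (for i ∈ {1, 2}) be the placements that put package i in its forbidden locker. Any j of these fix j positions, leaving (5−j)! ways to fill the rest, and there are C(2,j) ways to pick which j.
By inclusion–exclusion, the number of valid placements is Σ_{j=0}^{2} (−1)^j C(2,j)·(5−j)!.
Computing: 120 − 48 + 6 = 78.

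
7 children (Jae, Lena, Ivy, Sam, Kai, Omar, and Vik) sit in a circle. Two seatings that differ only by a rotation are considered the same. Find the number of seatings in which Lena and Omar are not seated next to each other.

480

All circular seatings of 7 people number (6)! = 720.
Those with Lena next to Omar: fuse the pair into one unit and seat 6 units around a circle — 2·(5)! = 240.
Subtracting, 720 − 240 = 480.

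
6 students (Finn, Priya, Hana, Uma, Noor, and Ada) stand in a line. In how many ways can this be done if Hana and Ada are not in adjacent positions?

There are 6! = 720 arrangements in all. If Hana and Ada are adjacent, merging them into one block gives 2·(5)! = 240 arrangements.
Complementary counting: 720 − 240 = 480.

480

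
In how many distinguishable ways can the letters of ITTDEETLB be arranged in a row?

30240

The 9 letters of ITTDEETLB have repeats: E appearing twice and T appearing 3 times.
The number of distinct arrangements is 9!/(3!·2!) = 362880/12 = 30240.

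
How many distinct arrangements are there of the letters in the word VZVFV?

20

The 5 letters of VZVFV have repeats: V appearing 3 times.
So there are 5! / (3!) = 20 distinguishable arrangements.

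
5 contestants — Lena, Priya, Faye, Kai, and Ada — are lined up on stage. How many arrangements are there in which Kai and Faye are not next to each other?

72

There are 5! = 120 arrangements in all. If Kai and Faye are adjacent, merging them into one block gives 2·(4)! = 48 arrangements.
So 120 − 48 = 72 arrangements keep them apart.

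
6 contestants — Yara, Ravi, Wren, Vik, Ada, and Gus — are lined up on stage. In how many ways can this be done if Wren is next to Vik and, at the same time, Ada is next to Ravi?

Treat {Wren,Vik} as one block (2 orders) and {Ada,Ravi} as another (2 orders).
That leaves 4 units to arrange: 2 × 2 × 4! = 4 × 24 = 96.

96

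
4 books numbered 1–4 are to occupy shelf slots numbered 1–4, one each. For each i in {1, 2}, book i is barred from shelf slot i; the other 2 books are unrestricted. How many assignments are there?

Let Aᵢ (for i ∈ {1, 2}) be the placements that put book i in its forbidden shelf slot. Any j of these fix j positions, leaving (4−j)! ways to fill the rest, and there are C(2,j) ways to pick which j.
By inclusion–exclusion, the number of valid placements is Σ_{j=0}^{2} (−1)^j C(2,j)·(4−j)!.
Computing: 24 − 12 + 2 = 14.

14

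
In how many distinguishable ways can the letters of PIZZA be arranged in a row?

60

PIZZA has 5 letters with Z appearing twice.
Dividing 5! = 120 by 2! = 2 for the repeated letters gives 60.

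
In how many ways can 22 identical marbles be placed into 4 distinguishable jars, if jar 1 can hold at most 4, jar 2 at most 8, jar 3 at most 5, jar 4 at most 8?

20

Ignoring the caps, the number of non-negative solutions to x_1+…+x_4 = 22 is C(25,3) = 2300.
Subtract solutions that violate a single cap (substitute x_i' = x_i − (cap_i+1)): x_1 ≥ 5 gives C(20,3) = 1140; x_2 ≥ 9 gives C(16,3) = 560; x_3 ≥ 6 gives C(19,3) = 969; x_4 ≥ 9 gives C(16,3) = 560. Together 3229.
Add back pairs where two caps are both exceeded: 165 + 364 + 165 + 120 + 35 + 120 = 969.
Subtract triples: 10 + 0 + 10 + 0 = 20.
By inclusion–exclusion the count is 2300 − 3229 + 969 − 20 = 20.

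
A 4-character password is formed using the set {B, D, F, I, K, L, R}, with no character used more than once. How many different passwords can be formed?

840

With no repetition, fill the 4 characters in order: 7 choices, then 6, down to 4.
7 × 6 × 5 × 4 = 840.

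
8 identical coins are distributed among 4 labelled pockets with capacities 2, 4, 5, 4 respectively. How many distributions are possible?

61

Ignoring the caps, the number of non-negative solutions to x_1+…+x_4 = 8 is C(11,3) = 165.
Subtract solutions that violate a single cap (substitute x_i' = x_i − (cap_i+1)): x_1 ≥ 3 gives C(8,3) = 56; x_2 ≥ 5 gives C(6,3) = 20; x_3 ≥ 6 gives C(5,3) = 10; x_4 ≥ 5 gives C(6,3) = 20. Together 106.
Add back pairs where two caps are both exceeded: 1 + 0 + 1 + 0 + 0 + 0 = 2.
By inclusion–exclusion the count is 165 − 106 + 2 = 61.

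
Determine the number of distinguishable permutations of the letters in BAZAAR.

120

The 6 letters of BAZAAR have repeats: A appearing 3 times.
The number of distinct arrangements is 6!/(3!) = 720/6 = 120.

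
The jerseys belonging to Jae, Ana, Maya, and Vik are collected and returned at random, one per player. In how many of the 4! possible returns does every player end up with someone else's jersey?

Let Aᵢ be the assignments in which player i gets their old jersey. We want the size of the complement of A₁∪…∪A_4.
By inclusion–exclusion this is Σ_{j=0}^{4} (−1)^j C(4,j)·(4−j)!.
Computing: 24 − 24 + 12 − 4 + 1 = 9.

9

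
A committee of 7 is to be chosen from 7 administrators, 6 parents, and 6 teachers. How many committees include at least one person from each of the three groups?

46165

With no constraint there are C(19,7) = 50388 possible selections.
Subtract selections that omit an entire group: no administrators → C(12,7) = 792; no parents → C(13,7) = 1716; no teachers → C(13,7) = 1716.
Add back selections omitting two groups (i.e. drawn from a single group): C(7,7) + C(6,7) + C(6,7) = 1.
By inclusion–exclusion: 50388 − 4224 + 1 = 46165.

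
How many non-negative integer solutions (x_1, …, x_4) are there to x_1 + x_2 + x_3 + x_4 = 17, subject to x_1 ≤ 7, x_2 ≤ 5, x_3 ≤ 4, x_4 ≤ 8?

By stars and bars, unrestricted non-negative solutions to x_1+…+x_4 = 17 number C(17+3,3) = 1140.
Subtract solutions that violate a single cap (substitute x_i' = x_i − (cap_i+1)): x_1 ≥ 8 gives C(12,3) = 220; x_2 ≥ 6 gives C(14,3) = 364; x_3 ≥ 5 gives C(15,3) = 455; x_4 ≥ 9 gives C(11,3) = 165. Together 1204.
Add back pairs where two caps are both exceeded: 20 + 35 + 1 + 84 + 10 + 20 = 170.
By inclusion–exclusion the count is 1140 − 1204 + 170 = 106.

106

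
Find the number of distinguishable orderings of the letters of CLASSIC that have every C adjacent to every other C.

360

Treat the 2 copies of C as a single block. The multiset to arrange is then {CC, A, I, L, S, S}, 6 items in all.
That gives (6)!/(2!) = 360 arrangements.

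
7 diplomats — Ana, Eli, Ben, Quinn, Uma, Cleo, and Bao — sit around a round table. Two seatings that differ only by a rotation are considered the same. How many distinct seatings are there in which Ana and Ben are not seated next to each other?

All circular seatings of 7 people number (6)! = 720.
Seatings with Ana beside Ben: treat them as a block with 2 internal orders, giving 2 × (5)! = 240.
Subtracting, 720 − 240 = 480.

480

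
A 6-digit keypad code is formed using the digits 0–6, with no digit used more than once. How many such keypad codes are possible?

Choose and order 6 of the 7 symbols: the first digit has 7 options, the next 6, and so on down to 2.
That product is 7 × 6 × 5 × 4 × 3 × 2 = 5040.

5040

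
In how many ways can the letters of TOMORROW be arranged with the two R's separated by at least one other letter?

There are 8!/(3!·2!) = 3360 arrangements of TOMORROW in total.
Arrangements with the R's together: treat RR as one letter, giving (7)!/(3!) = 840.
Subtracting, 3360 − 840 = 2520 arrangements keep the R's apart.

2520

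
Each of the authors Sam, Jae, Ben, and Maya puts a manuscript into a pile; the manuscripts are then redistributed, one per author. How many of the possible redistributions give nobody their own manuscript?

9

This is the derangement count D_4: permutations of 4 items with no fixed point.
By inclusion–exclusion this is Σ_{j=0}^{4} (−1)^j C(4,j)·(4−j)!.
Computing: 24 − 24 + 12 − 4 + 1 = 9.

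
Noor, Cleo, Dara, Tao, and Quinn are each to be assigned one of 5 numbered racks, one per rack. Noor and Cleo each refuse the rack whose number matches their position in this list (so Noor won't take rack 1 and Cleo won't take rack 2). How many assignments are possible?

78

Let Aᵢ (for i ∈ {1, 2}) be the placements that put person i in their forbidden rack. Any j of these fix j positions, leaving (5−j)! ways to fill the rest, and there are C(2,j) ways to pick which j.
By inclusion–exclusion, the number of valid placements is Σ_{j=0}^{2} (−1)^j C(2,j)·(5−j)!.
Computing: 120 − 48 + 6 = 78.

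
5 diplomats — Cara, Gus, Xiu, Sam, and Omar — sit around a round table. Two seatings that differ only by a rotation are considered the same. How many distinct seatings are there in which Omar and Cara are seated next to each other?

Glue Omar and Cara into a block (2 internal orders). Seating 4 units around a circle gives (3)! arrangements.
So 2 × (3)! = 2 × 6 = 12.

12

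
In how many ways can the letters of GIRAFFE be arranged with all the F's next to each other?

720

Treat the 2 copies of F as a single block. The multiset to arrange is then {FF, A, E, G, I, R}, 6 items in all.
All 6 items are distinct, so there are (6)! = 720 arrangements.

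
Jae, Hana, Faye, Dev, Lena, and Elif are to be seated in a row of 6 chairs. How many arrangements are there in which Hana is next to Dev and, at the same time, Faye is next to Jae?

Treat {Hana,Dev} as one block (2 orders) and {Faye,Jae} as another (2 orders).
That leaves 4 units to arrange: 2 × 2 × 4! = 4 × 24 = 96.

96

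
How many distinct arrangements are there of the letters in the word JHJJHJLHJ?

504

Letter multiplicities in JHJJHJLHJ: H×3, J×5, L×1.
Dividing 9! = 362880 by 5!·3! = 720 for the repeated letters gives 504.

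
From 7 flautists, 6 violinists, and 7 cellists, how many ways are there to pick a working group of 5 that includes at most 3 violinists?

15288

Split by how many violinists are chosen (0 through 3).
Sum: C(6,0)·C(14,5) + C(6,1)·C(14,4) + C(6,2)·C(14,3) + C(6,3)·C(14,2) = 2002 + 6006 + 5460 + 1820 = 15288.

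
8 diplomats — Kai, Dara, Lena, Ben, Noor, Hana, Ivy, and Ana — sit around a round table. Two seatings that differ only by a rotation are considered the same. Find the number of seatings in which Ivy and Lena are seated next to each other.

Treat {Ivy, Lena} as one unit (2 internal orders) and seat the resulting 7 units around the table: (6)! circular arrangements.
So 2 × (6)! = 2 × 720 = 1440.

1440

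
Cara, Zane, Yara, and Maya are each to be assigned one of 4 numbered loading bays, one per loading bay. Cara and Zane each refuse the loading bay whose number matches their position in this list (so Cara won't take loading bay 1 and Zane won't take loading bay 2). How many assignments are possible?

14

Let Aᵢ (for i ∈ {1, 2}) be the placements that put person i in their forbidden loading bay. Any j of these fix j positions, leaving (4−j)! ways to fill the rest, and there are C(2,j) ways to pick which j.
By inclusion–exclusion, the number of valid placements is Σ_{j=0}^{2} (−1)^j C(2,j)·(4−j)!.
Computing: 24 − 12 + 2 = 14.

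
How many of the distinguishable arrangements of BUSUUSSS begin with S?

140

Fix S in the first position and arrange the remaining 7 letters.
Those 7 letters have S appearing 3 times and U appearing 3 times, giving (7)!/(3!·3!) = 140.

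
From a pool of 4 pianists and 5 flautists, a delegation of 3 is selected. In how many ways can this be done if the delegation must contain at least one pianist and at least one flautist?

70

Total 3-person selections from all 9: C(9,3) = 84.
Subtract selections that omit an entire group: no pianists → C(5,3) = 10; no flautists → C(4,3) = 4.
Both groups omitted at once is impossible, so 84 − 14 = 70.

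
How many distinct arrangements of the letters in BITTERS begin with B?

360

Fix B in the first position and arrange the remaining 6 letters.
Those 6 letters have T appearing twice, giving (6)!/(2!) = 360.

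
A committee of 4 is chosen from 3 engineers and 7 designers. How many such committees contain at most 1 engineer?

Split by how many engineers are chosen (0 through 1).
Sum: C(3,0)·C(7,4) + C(3,1)·C(7,3) = 35 + 105 = 140.

140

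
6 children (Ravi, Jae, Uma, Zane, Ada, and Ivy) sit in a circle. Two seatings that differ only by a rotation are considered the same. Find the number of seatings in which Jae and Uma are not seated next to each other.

72

Without the restriction there are (5)! = 120 seatings.
Those with Jae next to Uma: fuse the pair into one unit and seat 5 units around a circle — 2·(4)! = 48.
Subtracting, 120 − 48 = 72.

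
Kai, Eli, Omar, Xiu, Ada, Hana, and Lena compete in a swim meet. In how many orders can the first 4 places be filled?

This is an ordered selection of 4 from 7: P(7,4).
That gives 7 × 6 × 5 × 4 = 840.

840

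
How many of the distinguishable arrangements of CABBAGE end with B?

360

Fix B in the last position and arrange the remaining 6 letters.
Those 6 letters have A appearing twice, giving (6)!/(2!) = 360.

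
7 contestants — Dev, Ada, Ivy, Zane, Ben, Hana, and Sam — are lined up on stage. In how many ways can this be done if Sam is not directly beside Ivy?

There are 7! = 5040 arrangements in all. If Sam and Ivy are adjacent, merging them into one block gives 2·(6)! = 1440 arrangements.
So 5040 − 1440 = 3600 arrangements keep them apart.

3600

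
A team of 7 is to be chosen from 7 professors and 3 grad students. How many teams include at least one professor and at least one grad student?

119

Unrestricted: C(10,7) = 120 ways to pick any 7 of the 10.
Subtract selections that omit an entire group: no professors → C(3,7) = 0; no grad students → C(7,7) = 1.
Both groups omitted at once is impossible, so 120 − 1 = 119.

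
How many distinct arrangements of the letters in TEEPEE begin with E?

Fix E in the first position and arrange the remaining 5 letters.
Those 5 letters have E appearing 3 times, giving (5)!/(3!) = 20.

20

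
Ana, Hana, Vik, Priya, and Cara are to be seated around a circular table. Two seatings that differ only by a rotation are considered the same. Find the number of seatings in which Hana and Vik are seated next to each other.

Glue Hana and Vik into a block (2 internal orders). Seating 4 units around a circle gives (3)! arrangements.
So 2 × (3)! = 2 × 6 = 12.

12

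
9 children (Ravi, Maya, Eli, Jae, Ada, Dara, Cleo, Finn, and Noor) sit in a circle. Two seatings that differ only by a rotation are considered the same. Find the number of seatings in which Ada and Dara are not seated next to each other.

All circular seatings of 9 people number (8)! = 40320.
Seatings with Ada beside Dara: treat them as a block with 2 internal orders, giving 2 × (7)! = 10080.
Subtracting, 40320 − 10080 = 30240.

30240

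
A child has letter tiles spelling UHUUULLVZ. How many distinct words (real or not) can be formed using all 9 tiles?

The 9 letters of UHUUULLVZ have repeats: L appearing twice and U appearing 4 times.
The number of distinct arrangements is 9!/(4!·2!) = 362880/48 = 7560.

7560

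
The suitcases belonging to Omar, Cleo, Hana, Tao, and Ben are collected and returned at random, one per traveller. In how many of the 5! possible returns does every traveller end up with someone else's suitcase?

This is the derangement count D_5: permutations of 5 items with no fixed point.
By inclusion–exclusion this is Σ_{j=0}^{5} (−1)^j C(5,j)·(5−j)!.
Computing: 120 − 120 + 60 − 20 + 5 − 1 = 44.

44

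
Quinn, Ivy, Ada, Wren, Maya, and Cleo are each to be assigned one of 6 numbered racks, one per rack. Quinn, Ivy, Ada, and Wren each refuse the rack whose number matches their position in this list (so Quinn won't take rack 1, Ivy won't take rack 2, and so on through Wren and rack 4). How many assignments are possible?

Let Aᵢ (for 1 ≤ i ≤ 4) be the placements that put person i in their forbidden rack. Any j of these fix j positions, leaving (6−j)! ways to fill the rest, and there are C(4,j) ways to pick which j.
By inclusion–exclusion, the number of valid placements is Σ_{j=0}^{4} (−1)^j C(4,j)·(6−j)!.
Computing: 720 − 480 + 144 − 24 + 2 = 362.

362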